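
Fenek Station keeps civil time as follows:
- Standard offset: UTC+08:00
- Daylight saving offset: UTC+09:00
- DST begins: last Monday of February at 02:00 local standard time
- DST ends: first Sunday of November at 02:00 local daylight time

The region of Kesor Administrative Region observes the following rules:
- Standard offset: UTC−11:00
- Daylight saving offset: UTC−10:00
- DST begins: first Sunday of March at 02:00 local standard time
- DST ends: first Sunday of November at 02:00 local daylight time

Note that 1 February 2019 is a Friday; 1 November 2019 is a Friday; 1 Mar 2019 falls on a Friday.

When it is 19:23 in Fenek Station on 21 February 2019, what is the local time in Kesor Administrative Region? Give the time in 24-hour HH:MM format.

00:23

1 February 2019 is a Friday, so Mondays fall on 4, 11, 18, 25; the last is February 25.
1 November 2019 is a Friday, so the first Sunday is November 3.
Daylight saving runs 25 February – 3 November; 21 February 2019 is outside that window, so Fenek Station is on standard time at UTC+08:00.
19:23 Fenek Station − 8h = 11:23 UTC.
1 March 2019 is a Friday, so the first Sunday is March 3.
1 November 2019 is a Friday, so the first Sunday is November 3.
At the standard offset (UTC−11:00), 11:23 UTC − 11h = 00:23 Kesor Administrative Region standard time.
The standard-time date in Kesor Administrative Region, 21 February 2019, does not fall between 3 March and 3 November, so daylight saving is not in effect and Kesor Administrative Region is at UTC−11:00.
11:23 UTC − 11h = 00:23 Kesor Administrative Region.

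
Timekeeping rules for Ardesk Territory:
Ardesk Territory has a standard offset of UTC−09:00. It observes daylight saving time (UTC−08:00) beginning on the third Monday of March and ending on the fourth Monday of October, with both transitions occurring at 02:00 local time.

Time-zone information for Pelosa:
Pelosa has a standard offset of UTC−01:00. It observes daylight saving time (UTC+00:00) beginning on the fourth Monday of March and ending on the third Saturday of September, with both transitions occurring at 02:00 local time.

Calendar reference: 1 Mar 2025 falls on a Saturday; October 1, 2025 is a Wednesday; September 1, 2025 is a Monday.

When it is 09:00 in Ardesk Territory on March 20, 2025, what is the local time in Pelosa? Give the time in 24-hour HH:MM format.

1 March 2025 is a Saturday, so the first Monday is March 3 and the third is March 17.
1 October 2025 is a Wednesday, so the first Monday is October 6 and the fourth is October 27.
March 20, 2025 falls between 17 March and 27 October, so daylight saving is in effect and Ardesk Territory is at UTC−08:00.
09:00 Ardesk Territory + 8h = 17:00 UTC.
1 March 2025 is a Saturday, so the first Monday is March 3 and the fourth is March 24.
1 September 2025 is a Monday, so the first Saturday is September 6 and the third is September 20.
At the standard offset (UTC−01:00), 17:00 UTC − 1h = 16:00 Pelosa standard time.
Daylight saving runs 24 March – 20 September; the standard-time date in Pelosa, March 20, 2025, is outside that window, so Pelosa is on standard time at UTC−01:00.
17:00 UTC − 1h = 16:00 Pelosa.

16:00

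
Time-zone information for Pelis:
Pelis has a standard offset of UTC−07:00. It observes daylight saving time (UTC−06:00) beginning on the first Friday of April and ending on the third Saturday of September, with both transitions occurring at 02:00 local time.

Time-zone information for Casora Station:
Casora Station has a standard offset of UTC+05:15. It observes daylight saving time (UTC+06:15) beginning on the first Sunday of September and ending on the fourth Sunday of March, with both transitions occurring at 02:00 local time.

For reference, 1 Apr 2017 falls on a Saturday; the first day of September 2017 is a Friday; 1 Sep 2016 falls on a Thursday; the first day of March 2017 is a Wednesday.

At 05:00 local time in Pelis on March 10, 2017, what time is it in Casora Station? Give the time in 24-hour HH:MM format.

18:15

1 April 2017 is a Saturday, so the first Friday is April 7.
1 September 2017 is a Friday, so the first Saturday is September 2 and the third is September 16.
Daylight saving runs 7 April – 16 September; March 10, 2017 is outside that window, so Pelis is on standard time at UTC−07:00.
05:00 Pelis + 7h = 12:00 UTC.
1 September 2016 is a Thursday, so the first Sunday is September 4.
1 March 2017 is a Wednesday, so the first Sunday is March 5 and the fourth is March 26.
At the standard offset (UTC+05:15), 12:00 UTC + 5h15m = 17:15 Casora Station standard time.
The standard-time date in Casora Station, March 10, 2017, falls between 4 September 2016 and 26 March 2017, so daylight saving is in effect and Casora Station is at UTC+06:15.
12:00 UTC + 6h15m = 18:15 Casora Station.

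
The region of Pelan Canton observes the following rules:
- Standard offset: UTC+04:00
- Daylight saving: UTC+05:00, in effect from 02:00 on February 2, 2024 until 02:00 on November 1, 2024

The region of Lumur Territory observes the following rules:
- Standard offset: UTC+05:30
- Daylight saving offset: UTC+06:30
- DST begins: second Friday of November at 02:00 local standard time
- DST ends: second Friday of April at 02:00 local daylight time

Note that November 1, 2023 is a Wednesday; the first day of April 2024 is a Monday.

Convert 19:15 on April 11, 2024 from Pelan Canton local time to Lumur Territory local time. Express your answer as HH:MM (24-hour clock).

April 11, 2024 falls between 2 February and 1 November, so daylight saving is in effect and Pelan Canton is at UTC+05:00.
19:15 Pelan Canton − 5h = 14:15 UTC.
1 November 2023 is a Wednesday, so the first Friday is November 3 and the second is November 10.
1 April 2024 is a Monday, so the first Friday is April 5 and the second is April 12.
At the standard offset (UTC+05:30), 14:15 UTC + 5h30m = 19:45 Lumur Territory standard time.
The standard-time date in Lumur Territory, April 11, 2024, falls between 10 November 2023 and 12 April 2024, so daylight saving is in effect and Lumur Territory is at UTC+06:30.
14:15 UTC + 6h30m = 20:45 Lumur Territory.

20:45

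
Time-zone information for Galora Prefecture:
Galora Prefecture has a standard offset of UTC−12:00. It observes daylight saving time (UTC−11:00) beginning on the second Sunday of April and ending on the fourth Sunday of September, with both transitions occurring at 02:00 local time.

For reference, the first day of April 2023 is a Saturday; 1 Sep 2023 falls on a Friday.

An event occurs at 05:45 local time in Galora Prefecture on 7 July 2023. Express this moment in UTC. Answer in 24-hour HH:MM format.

1 April 2023 is a Saturday, so the first Sunday is April 2 and the second is April 9.
1 September 2023 is a Friday, so the first Sunday is September 3 and the fourth is September 24.
7 July 2023 lies within the daylight-saving period (9 April – 24 September), so Galora Prefecture is on daylight time, UTC−11:00.
05:45 local + 11h = 16:45 UTC.

16:45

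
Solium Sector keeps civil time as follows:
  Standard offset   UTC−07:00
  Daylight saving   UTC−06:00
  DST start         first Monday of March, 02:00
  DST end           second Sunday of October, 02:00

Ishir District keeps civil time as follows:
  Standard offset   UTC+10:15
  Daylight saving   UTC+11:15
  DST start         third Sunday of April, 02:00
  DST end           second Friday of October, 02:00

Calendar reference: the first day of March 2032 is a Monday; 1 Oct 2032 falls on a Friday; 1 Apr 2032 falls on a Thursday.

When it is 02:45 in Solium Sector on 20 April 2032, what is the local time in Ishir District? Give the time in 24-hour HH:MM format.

20:00

1 March 2032 is a Monday, so the first Monday is March 1.
1 October 2032 is a Friday, so the first Sunday is October 3 and the second is October 10.
Daylight saving runs 1 March – 10 October; 20 April 2032 is inside that window, so Solium Sector is at UTC−06:00.
02:45 Solium Sector + 6h = 08:45 UTC.
1 April 2032 is a Thursday, so the first Sunday is April 4 and the third is April 18.
1 October 2032 is a Friday, so the first Friday is October 1 and the second is October 8.
At the standard offset (UTC+10:15), 08:45 UTC + 10h15m = 19:00 Ishir District standard time.
The standard-time date in Ishir District, 20 April 2032, lies within the daylight-saving period (18 April – 8 October), so Ishir District is on daylight time, UTC+11:15.
08:45 UTC + 11h15m = 20:00 Ishir District.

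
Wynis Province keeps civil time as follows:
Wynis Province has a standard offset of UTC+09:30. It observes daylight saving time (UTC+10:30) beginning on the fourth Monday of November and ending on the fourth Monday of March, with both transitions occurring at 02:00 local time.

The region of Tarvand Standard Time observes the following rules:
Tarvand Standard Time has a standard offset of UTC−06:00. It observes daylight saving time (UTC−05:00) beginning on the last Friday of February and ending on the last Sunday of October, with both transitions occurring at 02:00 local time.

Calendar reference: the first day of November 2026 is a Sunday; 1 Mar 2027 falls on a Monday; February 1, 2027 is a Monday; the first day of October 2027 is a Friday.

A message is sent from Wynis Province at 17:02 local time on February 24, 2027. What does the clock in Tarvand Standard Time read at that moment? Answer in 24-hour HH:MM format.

00:32

1 November 2026 is a Sunday, so the first Monday is November 2 and the fourth is November 23.
1 March 2027 is a Monday, so the first Monday is March 1 and the fourth is March 22.
Daylight saving runs 23 November 2026 – 22 March 2027; February 24, 2027 is inside that window, so Wynis Province is at UTC+10:30.
17:02 Wynis Province − 10h30m = 06:32 UTC.
1 February 2027 is a Monday, so Fridays fall on 5, 12, 19, 26; the last is February 26.
1 October 2027 is a Friday, so Sundays fall on 3, 10, 17, 24, 31; the last is October 31.
At the standard offset (UTC−06:00), 06:32 UTC − 6h = 00:32 Tarvand Standard Time standard time.
Daylight saving runs 26 February – 31 October; the standard-time date in Tarvand Standard Time, February 24, 2027, is outside that window, so Tarvand Standard Time is on standard time at UTC−06:00.
06:32 UTC − 6h = 00:32 Tarvand Standard Time.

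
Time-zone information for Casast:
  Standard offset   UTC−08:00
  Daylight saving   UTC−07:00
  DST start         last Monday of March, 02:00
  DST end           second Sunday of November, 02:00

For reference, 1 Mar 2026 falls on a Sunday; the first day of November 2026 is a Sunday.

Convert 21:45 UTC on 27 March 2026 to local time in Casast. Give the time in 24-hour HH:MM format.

1 March 2026 is a Sunday, so Mondays fall on 2, 9, 16, 23, 30; the last is March 30.
1 November 2026 is a Sunday, so the first Sunday is November 1 and the second is November 8.
At the standard offset (UTC−08:00), 21:45 UTC − 8h = 13:45 Casast standard time.
The standard-time date in Casast, 27 March 2026, is outside the daylight-saving period (30 March – 8 November), so Casast is on standard time, UTC−08:00.
21:45 UTC − 8h = 13:45 local.

13:45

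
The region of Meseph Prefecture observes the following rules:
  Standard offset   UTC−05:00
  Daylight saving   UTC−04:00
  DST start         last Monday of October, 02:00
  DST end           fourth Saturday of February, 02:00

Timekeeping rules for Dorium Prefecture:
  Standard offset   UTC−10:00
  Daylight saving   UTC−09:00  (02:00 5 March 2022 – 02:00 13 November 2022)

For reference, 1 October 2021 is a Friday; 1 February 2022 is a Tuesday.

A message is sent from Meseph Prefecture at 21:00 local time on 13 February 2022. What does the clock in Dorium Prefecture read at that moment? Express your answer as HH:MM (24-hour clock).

15:00

1 October 2021 is a Friday, so Mondays fall on 4, 11, 18, 25; the last is October 25.
1 February 2022 is a Tuesday, so the first Saturday is February 5 and the fourth is February 26.
13 February 2022 falls between 25 October 2021 and 26 February 2022, so daylight saving is in effect and Meseph Prefecture is at UTC−04:00.
21:00 Meseph Prefecture + 4h = 01:00 UTC (rolling into the next day, 14 February 2022).
At the standard offset (UTC−10:00), 01:00 UTC − 10h = 15:00 Dorium Prefecture standard time (rolling into the previous day, 13 February 2022).
The standard-time date in Dorium Prefecture, 13 February 2022, is outside the daylight-saving period (5 March – 13 November), so Dorium Prefecture is on standard time, UTC−10:00.
01:00 UTC − 10h = 15:00 Dorium Prefecture (rolling into the previous day, 13 February 2022).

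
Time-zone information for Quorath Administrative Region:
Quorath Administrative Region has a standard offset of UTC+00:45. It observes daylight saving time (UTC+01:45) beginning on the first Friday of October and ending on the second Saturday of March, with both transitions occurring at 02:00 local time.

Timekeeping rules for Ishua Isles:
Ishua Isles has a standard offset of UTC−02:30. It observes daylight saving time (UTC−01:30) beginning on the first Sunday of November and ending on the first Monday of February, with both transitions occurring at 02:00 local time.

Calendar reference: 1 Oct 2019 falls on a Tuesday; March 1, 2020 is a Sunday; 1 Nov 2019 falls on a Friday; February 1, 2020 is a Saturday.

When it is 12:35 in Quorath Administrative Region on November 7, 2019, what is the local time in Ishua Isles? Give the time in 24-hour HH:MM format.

09:20

1 October 2019 is a Tuesday, so the first Friday is October 4.
1 March 2020 is a Sunday, so the first Saturday is March 7 and the second is March 14.
November 7, 2019 falls between 4 October 2019 and 14 March 2020, so daylight saving is in effect and Quorath Administrative Region is at UTC+01:45.
12:35 Quorath Administrative Region − 1h45m = 10:50 UTC.
1 November 2019 is a Friday, so the first Sunday is November 3.
1 February 2020 is a Saturday, so the first Monday is February 3.
At the standard offset (UTC−02:30), 10:50 UTC − 2h30m = 08:20 Ishua Isles standard time.
Daylight saving runs 3 November 2019 – 3 February 2020; the standard-time date in Ishua Isles, November 7, 2019, is inside that window, so Ishua Isles is at UTC−01:30.
10:50 UTC − 1h30m = 09:20 Ishua Isles.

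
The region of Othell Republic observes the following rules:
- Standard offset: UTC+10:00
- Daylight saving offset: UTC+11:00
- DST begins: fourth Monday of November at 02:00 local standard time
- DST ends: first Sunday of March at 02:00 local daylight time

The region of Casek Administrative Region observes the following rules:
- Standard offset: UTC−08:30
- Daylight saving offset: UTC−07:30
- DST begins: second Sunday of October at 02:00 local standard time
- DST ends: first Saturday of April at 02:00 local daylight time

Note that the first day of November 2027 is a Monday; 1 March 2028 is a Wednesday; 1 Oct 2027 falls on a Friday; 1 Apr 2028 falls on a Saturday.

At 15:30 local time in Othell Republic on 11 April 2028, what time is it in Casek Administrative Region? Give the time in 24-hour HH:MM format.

1 November 2027 is a Monday, so the first Monday is November 1 and the fourth is November 22.
1 March 2028 is a Wednesday, so the first Sunday is March 5.
11 April 2028 does not fall between 22 November 2027 and 5 March 2028, so daylight saving is not in effect and Othell Republic is at UTC+10:00.
15:30 Othell Republic − 10h = 05:30 UTC.
1 October 2027 is a Friday, so the first Sunday is October 3 and the second is October 10.
1 April 2028 is a Saturday, so the first Saturday is April 1.
At the standard offset (UTC−08:30), 05:30 UTC − 8h30m = 21:00 Casek Administrative Region standard time (rolling into the previous day, 10 April 2028).
Daylight saving runs 10 October 2027 – 1 April 2028; the standard-time date in Casek Administrative Region, 10 April 2028, is outside that window, so Casek Administrative Region is on standard time at UTC−08:30.
05:30 UTC − 8h30m = 21:00 Casek Administrative Region (rolling into the previous day, 10 April 2028).

21:00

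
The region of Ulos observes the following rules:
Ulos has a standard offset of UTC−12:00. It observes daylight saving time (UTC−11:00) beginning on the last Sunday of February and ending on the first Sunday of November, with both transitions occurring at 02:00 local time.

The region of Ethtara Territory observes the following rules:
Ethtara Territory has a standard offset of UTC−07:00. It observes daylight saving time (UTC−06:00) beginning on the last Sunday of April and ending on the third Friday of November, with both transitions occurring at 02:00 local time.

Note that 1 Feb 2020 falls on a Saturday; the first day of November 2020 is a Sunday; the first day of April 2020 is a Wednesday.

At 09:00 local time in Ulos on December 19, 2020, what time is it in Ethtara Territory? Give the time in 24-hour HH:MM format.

1 February 2020 is a Saturday, so Sundays fall on 2, 9, 16, 23; the last is February 23.
1 November 2020 is a Sunday, so the first Sunday is November 1.
Daylight saving runs 23 February – 1 November; December 19, 2020 is outside that window, so Ulos is on standard time at UTC−12:00.
09:00 Ulos + 12h = 21:00 UTC.
1 April 2020 is a Wednesday, so Sundays fall on 5, 12, 19, 26; the last is April 26.
1 November 2020 is a Sunday, so the first Friday is November 6 and the third is November 20.
At the standard offset (UTC−07:00), 21:00 UTC − 7h = 14:00 Ethtara Territory standard time.
The standard-time date in Ethtara Territory, December 19, 2020, is outside the daylight-saving period (26 April – 20 November), so Ethtara Territory is on standard time, UTC−07:00.
21:00 UTC − 7h = 14:00 Ethtara Territory.

14:00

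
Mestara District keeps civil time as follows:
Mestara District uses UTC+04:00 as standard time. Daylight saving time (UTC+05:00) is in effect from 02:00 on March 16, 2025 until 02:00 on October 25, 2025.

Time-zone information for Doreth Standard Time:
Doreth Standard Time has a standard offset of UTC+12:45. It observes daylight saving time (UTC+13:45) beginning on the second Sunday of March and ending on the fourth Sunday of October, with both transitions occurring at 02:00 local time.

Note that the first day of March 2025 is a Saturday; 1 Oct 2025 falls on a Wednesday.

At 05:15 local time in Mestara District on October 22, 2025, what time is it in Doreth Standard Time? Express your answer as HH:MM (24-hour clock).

14:00

October 22, 2025 falls between 16 March and 25 October, so daylight saving is in effect and Mestara District is at UTC+05:00.
05:15 Mestara District − 5h = 00:15 UTC.
1 March 2025 is a Saturday, so the first Sunday is March 2 and the second is March 9.
1 October 2025 is a Wednesday, so the first Sunday is October 5 and the fourth is October 26.
At the standard offset (UTC+12:45), 00:15 UTC + 12h45m = 13:00 Doreth Standard Time standard time.
The standard-time date in Doreth Standard Time, October 22, 2025, lies within the daylight-saving period (9 March – 26 October), so Doreth Standard Time is on daylight time, UTC+13:45.
00:15 UTC + 13h45m = 14:00 Doreth Standard Time.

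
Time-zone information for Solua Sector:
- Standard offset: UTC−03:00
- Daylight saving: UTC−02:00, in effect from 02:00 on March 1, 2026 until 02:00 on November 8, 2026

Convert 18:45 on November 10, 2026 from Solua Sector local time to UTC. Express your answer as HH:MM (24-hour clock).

Daylight saving runs 1 March – 8 November; November 10, 2026 is outside that window, so Solua Sector is on standard time at UTC−03:00.
18:45 local + 3h = 21:45 UTC.

21:45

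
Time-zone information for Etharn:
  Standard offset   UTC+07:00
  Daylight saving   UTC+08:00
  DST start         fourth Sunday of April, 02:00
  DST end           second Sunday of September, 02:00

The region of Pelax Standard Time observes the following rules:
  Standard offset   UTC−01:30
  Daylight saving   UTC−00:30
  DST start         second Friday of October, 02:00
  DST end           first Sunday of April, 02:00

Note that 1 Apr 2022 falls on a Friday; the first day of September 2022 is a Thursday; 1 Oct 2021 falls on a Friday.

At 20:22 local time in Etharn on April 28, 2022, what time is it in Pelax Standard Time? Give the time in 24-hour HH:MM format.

10:52

1 April 2022 is a Friday, so the first Sunday is April 3 and the fourth is April 24.
1 September 2022 is a Thursday, so the first Sunday is September 4 and the second is September 11.
Daylight saving runs 24 April – 11 September; April 28, 2022 is inside that window, so Etharn is at UTC+08:00.
20:22 Etharn − 8h = 12:22 UTC.
1 October 2021 is a Friday, so the first Friday is October 1 and the second is October 8.
1 April 2022 is a Friday, so the first Sunday is April 3.
At the standard offset (UTC−01:30), 12:22 UTC − 1h30m = 10:52 Pelax Standard Time standard time.
The standard-time date in Pelax Standard Time, April 28, 2022, does not fall between 8 October 2021 and 3 April 2022, so daylight saving is not in effect and Pelax Standard Time is at UTC−01:30.
12:22 UTC − 1h30m = 10:52 Pelax Standard Time.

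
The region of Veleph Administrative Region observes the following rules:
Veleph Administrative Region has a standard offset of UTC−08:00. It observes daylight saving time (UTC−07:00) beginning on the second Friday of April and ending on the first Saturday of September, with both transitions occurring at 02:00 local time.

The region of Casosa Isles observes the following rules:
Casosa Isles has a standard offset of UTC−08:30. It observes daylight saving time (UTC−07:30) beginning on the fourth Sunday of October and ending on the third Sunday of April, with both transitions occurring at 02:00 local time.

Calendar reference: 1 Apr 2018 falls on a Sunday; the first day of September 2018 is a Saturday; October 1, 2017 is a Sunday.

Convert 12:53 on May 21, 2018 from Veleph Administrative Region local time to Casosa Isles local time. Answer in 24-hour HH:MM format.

1 April 2018 is a Sunday, so the first Friday is April 6 and the second is April 13.
1 September 2018 is a Saturday, so the first Saturday is September 1.
Daylight saving runs 13 April – 1 September; May 21, 2018 is inside that window, so Veleph Administrative Region is at UTC−07:00.
12:53 Veleph Administrative Region + 7h = 19:53 UTC.
1 October 2017 is a Sunday, so the first Sunday is October 1 and the fourth is October 22.
1 April 2018 is a Sunday, so the first Sunday is April 1 and the third is April 15.
At the standard offset (UTC−08:30), 19:53 UTC − 8h30m = 11:23 Casosa Isles standard time.
The standard-time date in Casosa Isles, May 21, 2018, does not fall between 22 October 2017 and 15 April 2018, so daylight saving is not in effect and Casosa Isles is at UTC−08:30.
19:53 UTC − 8h30m = 11:23 Casosa Isles.

11:23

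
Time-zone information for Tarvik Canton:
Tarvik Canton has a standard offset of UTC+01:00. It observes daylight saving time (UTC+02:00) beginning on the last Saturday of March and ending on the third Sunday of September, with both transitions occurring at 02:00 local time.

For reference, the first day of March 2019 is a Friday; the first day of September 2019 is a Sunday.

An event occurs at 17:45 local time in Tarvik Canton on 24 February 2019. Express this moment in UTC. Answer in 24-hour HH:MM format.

1 March 2019 is a Friday, so Saturdays fall on 2, 9, 16, 23, 30; the last is March 30.
1 September 2019 is a Sunday, so the first Sunday is September 1 and the third is September 15.
24 February 2019 does not fall between 30 March and 15 September, so daylight saving is not in effect and Tarvik Canton is at UTC+01:00.
17:45 local − 1h = 16:45 UTC.

16:45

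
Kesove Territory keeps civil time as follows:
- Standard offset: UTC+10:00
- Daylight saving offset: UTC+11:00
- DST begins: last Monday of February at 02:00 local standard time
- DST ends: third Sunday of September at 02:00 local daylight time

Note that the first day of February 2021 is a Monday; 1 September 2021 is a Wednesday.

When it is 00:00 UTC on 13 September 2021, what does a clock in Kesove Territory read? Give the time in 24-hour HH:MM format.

11:00

1 February 2021 is a Monday, so Mondays fall on 1, 8, 15, 22; the last is February 22.
1 September 2021 is a Wednesday, so the first Sunday is September 5 and the third is September 19.
At the standard offset (UTC+10:00), 00:00 UTC + 10h = 10:00 Kesove Territory standard time.
The standard-time date in Kesove Territory, 13 September 2021, falls between 22 February and 19 September, so daylight saving is in effect and Kesove Territory is at UTC+11:00.
00:00 UTC + 11h = 11:00 local.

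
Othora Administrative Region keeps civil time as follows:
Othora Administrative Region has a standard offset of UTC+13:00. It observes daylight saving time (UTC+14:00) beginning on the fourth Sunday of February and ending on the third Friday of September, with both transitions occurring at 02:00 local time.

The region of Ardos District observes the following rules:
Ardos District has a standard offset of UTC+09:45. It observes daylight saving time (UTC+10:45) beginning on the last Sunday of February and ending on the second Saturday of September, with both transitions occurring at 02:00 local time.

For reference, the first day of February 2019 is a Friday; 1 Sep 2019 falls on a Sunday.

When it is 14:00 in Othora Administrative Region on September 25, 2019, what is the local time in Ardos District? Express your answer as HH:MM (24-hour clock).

1 February 2019 is a Friday, so the first Sunday is February 3 and the fourth is February 24.
1 September 2019 is a Sunday, so the first Friday is September 6 and the third is September 20.
September 25, 2019 does not fall between 24 February and 20 September, so daylight saving is not in effect and Othora Administrative Region is at UTC+13:00.
14:00 Othora Administrative Region − 13h = 01:00 UTC.
1 February 2019 is a Friday, so Sundays fall on 3, 10, 17, 24; the last is February 24.
1 September 2019 is a Sunday, so the first Saturday is September 7 and the second is September 14.
At the standard offset (UTC+09:45), 01:00 UTC + 9h45m = 10:45 Ardos District standard time.
The standard-time date in Ardos District, September 25, 2019, is outside the daylight-saving period (24 February – 14 September), so Ardos District is on standard time, UTC+09:45.
01:00 UTC + 9h45m = 10:45 Ardos District.

10:45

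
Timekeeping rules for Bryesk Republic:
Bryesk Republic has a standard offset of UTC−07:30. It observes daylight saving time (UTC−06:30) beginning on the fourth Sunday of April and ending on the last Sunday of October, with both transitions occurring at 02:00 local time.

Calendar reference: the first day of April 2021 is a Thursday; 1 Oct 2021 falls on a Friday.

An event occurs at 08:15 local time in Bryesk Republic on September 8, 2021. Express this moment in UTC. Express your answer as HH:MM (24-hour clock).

1 April 2021 is a Thursday, so the first Sunday is April 4 and the fourth is April 25.
1 October 2021 is a Friday, so Sundays fall on 3, 10, 17, 24, 31; the last is October 31.
September 8, 2021 lies within the daylight-saving period (25 April – 31 October), so Bryesk Republic is on daylight time, UTC−06:30.
08:15 local + 6h30m = 14:45 UTC.

14:45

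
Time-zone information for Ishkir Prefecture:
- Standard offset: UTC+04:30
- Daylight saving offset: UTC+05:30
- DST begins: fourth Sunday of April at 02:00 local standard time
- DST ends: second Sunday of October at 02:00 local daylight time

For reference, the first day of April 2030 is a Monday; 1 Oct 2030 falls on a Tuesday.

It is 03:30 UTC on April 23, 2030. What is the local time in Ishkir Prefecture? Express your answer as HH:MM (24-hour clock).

1 April 2030 is a Monday, so the first Sunday is April 7 and the fourth is April 28.
1 October 2030 is a Tuesday, so the first Sunday is October 6 and the second is October 13.
At the standard offset (UTC+04:30), 03:30 UTC + 4h30m = 08:00 Ishkir Prefecture standard time.
The standard-time date in Ishkir Prefecture, April 23, 2030, does not fall between 28 April and 13 October, so daylight saving is not in effect and Ishkir Prefecture is at UTC+04:30.
03:30 UTC + 4h30m = 08:00 local.

08:00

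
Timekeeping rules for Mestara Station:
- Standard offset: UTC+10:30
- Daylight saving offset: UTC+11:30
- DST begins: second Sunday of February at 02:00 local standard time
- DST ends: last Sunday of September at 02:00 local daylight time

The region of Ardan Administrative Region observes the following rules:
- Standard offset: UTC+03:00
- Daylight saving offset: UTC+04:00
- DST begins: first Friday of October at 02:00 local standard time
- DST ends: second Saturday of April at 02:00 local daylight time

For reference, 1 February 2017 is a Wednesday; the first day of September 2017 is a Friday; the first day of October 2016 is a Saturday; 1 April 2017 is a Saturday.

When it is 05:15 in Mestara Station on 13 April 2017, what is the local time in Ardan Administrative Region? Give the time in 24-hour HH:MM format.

20:45

1 February 2017 is a Wednesday, so the first Sunday is February 5 and the second is February 12.
1 September 2017 is a Friday, so Sundays fall on 3, 10, 17, 24; the last is September 24.
Daylight saving runs 12 February – 24 September; 13 April 2017 is inside that window, so Mestara Station is at UTC+11:30.
05:15 Mestara Station − 11h30m = 17:45 UTC (rolling into the previous day, 12 April 2017).
1 October 2016 is a Saturday, so the first Friday is October 7.
1 April 2017 is a Saturday, so the first Saturday is April 1 and the second is April 8.
At the standard offset (UTC+03:00), 17:45 UTC + 3h = 20:45 Ardan Administrative Region standard time.
The standard-time date in Ardan Administrative Region, 12 April 2017, is outside the daylight-saving period (7 October 2016 – 8 April 2017), so Ardan Administrative Region is on standard time, UTC+03:00.
17:45 UTC + 3h = 20:45 Ardan Administrative Region.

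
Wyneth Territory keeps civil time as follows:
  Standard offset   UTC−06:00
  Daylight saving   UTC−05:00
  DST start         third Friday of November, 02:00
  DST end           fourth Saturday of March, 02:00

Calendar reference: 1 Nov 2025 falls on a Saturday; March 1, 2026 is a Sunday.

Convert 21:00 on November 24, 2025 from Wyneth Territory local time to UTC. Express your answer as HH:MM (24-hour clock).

02:00

1 November 2025 is a Saturday, so the first Friday is November 7 and the third is November 21.
1 March 2026 is a Sunday, so the first Saturday is March 7 and the fourth is March 28.
Daylight saving runs 21 November 2025 – 28 March 2026; November 24, 2025 is inside that window, so Wyneth Territory is at UTC−05:00.
21:00 local + 5h = 02:00 UTC (rolling into the next day, 25 November 2025).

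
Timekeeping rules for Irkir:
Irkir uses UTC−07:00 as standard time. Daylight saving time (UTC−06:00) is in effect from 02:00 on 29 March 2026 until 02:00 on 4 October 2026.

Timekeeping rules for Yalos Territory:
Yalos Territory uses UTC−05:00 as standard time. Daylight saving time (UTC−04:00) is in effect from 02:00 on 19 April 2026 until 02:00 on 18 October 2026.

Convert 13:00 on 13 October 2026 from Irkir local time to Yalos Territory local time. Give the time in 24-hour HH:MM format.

13 October 2026 does not fall between 29 March and 4 October, so daylight saving is not in effect and Irkir is at UTC−07:00.
13:00 Irkir + 7h = 20:00 UTC.
At the standard offset (UTC−05:00), 20:00 UTC − 5h = 15:00 Yalos Territory standard time.
The standard-time date in Yalos Territory, 13 October 2026, lies within the daylight-saving period (19 April – 18 October), so Yalos Territory is on daylight time, UTC−04:00.
20:00 UTC − 4h = 16:00 Yalos Territory.

16:00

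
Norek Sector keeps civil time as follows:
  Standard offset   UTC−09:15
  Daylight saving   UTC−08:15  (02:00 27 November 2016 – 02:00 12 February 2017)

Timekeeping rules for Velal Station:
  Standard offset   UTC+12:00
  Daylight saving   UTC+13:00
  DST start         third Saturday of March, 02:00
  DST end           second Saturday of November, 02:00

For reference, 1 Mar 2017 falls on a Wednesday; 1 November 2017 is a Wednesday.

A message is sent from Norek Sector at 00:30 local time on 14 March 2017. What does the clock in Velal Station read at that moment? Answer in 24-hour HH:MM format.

14 March 2017 is outside the daylight-saving period (27 November 2016 – 12 February 2017), so Norek Sector is on standard time, UTC−09:15.
00:30 Norek Sector + 9h15m = 09:45 UTC.
1 March 2017 is a Wednesday, so the first Saturday is March 4 and the third is March 18.
1 November 2017 is a Wednesday, so the first Saturday is November 4 and the second is November 11.
At the standard offset (UTC+12:00), 09:45 UTC + 12h = 21:45 Velal Station standard time.
Daylight saving runs 18 March – 11 November; the standard-time date in Velal Station, 14 March 2017, is outside that window, so Velal Station is on standard time at UTC+12:00.
09:45 UTC + 12h = 21:45 Velal Station.

21:45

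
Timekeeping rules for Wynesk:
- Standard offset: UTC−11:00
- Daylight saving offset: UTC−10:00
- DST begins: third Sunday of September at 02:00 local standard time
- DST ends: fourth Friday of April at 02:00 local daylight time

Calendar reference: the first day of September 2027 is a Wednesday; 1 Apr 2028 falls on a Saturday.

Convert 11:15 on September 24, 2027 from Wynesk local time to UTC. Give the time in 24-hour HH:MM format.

1 September 2027 is a Wednesday, so the first Sunday is September 5 and the third is September 19.
1 April 2028 is a Saturday, so the first Friday is April 7 and the fourth is April 28.
Daylight saving runs 19 September 2027 – 28 April 2028; September 24, 2027 is inside that window, so Wynesk is at UTC−10:00.
11:15 local + 10h = 21:15 UTC.

21:15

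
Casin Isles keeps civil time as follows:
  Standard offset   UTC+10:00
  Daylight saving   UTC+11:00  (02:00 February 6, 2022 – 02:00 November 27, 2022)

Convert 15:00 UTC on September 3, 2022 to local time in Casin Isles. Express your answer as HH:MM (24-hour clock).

02:00

At the standard offset (UTC+10:00), 15:00 UTC + 10h = 01:00 Casin Isles standard time (rolling into the next day, 4 September 2022).
Daylight saving runs 6 February – 27 November; the standard-time date in Casin Isles, September 4, 2022, is inside that window, so Casin Isles is at UTC+11:00.
15:00 UTC + 11h = 02:00 local (rolling into the next day, 4 September 2022).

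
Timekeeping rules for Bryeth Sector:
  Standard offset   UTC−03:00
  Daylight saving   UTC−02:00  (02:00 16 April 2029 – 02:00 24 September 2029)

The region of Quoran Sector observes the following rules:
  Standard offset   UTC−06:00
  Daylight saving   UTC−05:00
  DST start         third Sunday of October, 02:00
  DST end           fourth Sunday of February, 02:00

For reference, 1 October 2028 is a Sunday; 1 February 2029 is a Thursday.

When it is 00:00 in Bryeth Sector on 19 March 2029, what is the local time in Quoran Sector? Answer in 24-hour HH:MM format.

Daylight saving runs 16 April – 24 September; 19 March 2029 is outside that window, so Bryeth Sector is on standard time at UTC−03:00.
00:00 Bryeth Sector + 3h = 03:00 UTC.
1 October 2028 is a Sunday, so the first Sunday is October 1 and the third is October 15.
1 February 2029 is a Thursday, so the first Sunday is February 4 and the fourth is February 25.
At the standard offset (UTC−06:00), 03:00 UTC − 6h = 21:00 Quoran Sector standard time (rolling into the previous day, 18 March 2029).
Daylight saving runs 15 October 2028 – 25 February 2029; the standard-time date in Quoran Sector, 18 March 2029, is outside that window, so Quoran Sector is on standard time at UTC−06:00.
03:00 UTC − 6h = 21:00 Quoran Sector (rolling into the previous day, 18 March 2029).

21:00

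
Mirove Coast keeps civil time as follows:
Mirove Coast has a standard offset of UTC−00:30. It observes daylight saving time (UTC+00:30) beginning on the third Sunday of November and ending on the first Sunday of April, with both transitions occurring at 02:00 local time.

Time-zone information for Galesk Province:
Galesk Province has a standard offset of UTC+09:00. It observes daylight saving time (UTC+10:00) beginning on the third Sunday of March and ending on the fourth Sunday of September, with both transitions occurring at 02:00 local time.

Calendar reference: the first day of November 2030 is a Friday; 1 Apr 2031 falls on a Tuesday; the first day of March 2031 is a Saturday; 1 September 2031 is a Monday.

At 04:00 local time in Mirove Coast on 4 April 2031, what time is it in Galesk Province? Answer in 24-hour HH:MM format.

1 November 2030 is a Friday, so the first Sunday is November 3 and the third is November 17.
1 April 2031 is a Tuesday, so the first Sunday is April 6.
Daylight saving runs 17 November 2030 – 6 April 2031; 4 April 2031 is inside that window, so Mirove Coast is at UTC+00:30.
04:00 Mirove Coast − 0h30m = 03:30 UTC.
1 March 2031 is a Saturday, so the first Sunday is March 2 and the third is March 16.
1 September 2031 is a Monday, so the first Sunday is September 7 and the fourth is September 28.
At the standard offset (UTC+09:00), 03:30 UTC + 9h = 12:30 Galesk Province standard time.
The standard-time date in Galesk Province, 4 April 2031, falls between 16 March and 28 September, so daylight saving is in effect and Galesk Province is at UTC+10:00.
03:30 UTC + 10h = 13:30 Galesk Province.

13:30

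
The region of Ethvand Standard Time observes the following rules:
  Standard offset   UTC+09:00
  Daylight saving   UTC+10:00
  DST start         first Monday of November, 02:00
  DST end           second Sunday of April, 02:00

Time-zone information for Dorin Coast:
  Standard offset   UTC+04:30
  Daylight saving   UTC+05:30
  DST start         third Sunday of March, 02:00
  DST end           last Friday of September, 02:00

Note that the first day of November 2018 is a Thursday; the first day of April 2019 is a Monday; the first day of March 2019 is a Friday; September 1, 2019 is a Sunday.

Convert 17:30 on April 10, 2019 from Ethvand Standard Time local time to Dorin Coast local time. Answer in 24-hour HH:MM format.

1 November 2018 is a Thursday, so the first Monday is November 5.
1 April 2019 is a Monday, so the first Sunday is April 7 and the second is April 14.
April 10, 2019 falls between 5 November 2018 and 14 April 2019, so daylight saving is in effect and Ethvand Standard Time is at UTC+10:00.
17:30 Ethvand Standard Time − 10h = 07:30 UTC.
1 March 2019 is a Friday, so the first Sunday is March 3 and the third is March 17.
1 September 2019 is a Sunday, so Fridays fall on 6, 13, 20, 27; the last is September 27.
At the standard offset (UTC+04:30), 07:30 UTC + 4h30m = 12:00 Dorin Coast standard time.
Daylight saving runs 17 March – 27 September; the standard-time date in Dorin Coast, April 10, 2019, is inside that window, so Dorin Coast is at UTC+05:30.
07:30 UTC + 5h30m = 13:00 Dorin Coast.

13:00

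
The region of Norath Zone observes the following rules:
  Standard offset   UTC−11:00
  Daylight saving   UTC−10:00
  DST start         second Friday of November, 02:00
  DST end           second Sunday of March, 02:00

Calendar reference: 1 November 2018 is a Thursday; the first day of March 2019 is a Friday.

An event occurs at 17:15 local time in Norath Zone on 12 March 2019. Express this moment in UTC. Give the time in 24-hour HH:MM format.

04:15

1 November 2018 is a Thursday, so the first Friday is November 2 and the second is November 9.
1 March 2019 is a Friday, so the first Sunday is March 3 and the second is March 10.
12 March 2019 is outside the daylight-saving period (9 November 2018 – 10 March 2019), so Norath Zone is on standard time, UTC−11:00.
17:15 local + 11h = 04:15 UTC (rolling into the next day, 13 March 2019).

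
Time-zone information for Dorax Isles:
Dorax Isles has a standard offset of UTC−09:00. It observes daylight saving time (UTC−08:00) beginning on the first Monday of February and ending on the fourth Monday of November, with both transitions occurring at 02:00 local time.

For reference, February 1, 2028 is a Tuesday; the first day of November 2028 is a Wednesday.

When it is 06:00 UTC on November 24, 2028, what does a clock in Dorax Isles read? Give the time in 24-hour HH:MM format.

1 February 2028 is a Tuesday, so the first Monday is February 7.
1 November 2028 is a Wednesday, so the first Monday is November 6 and the fourth is November 27.
At the standard offset (UTC−09:00), 06:00 UTC − 9h = 21:00 Dorax Isles standard time (rolling into the previous day, 23 November 2028).
The standard-time date in Dorax Isles, November 23, 2028, lies within the daylight-saving period (7 February – 27 November), so Dorax Isles is on daylight time, UTC−08:00.
06:00 UTC − 8h = 22:00 local (rolling into the previous day, 23 November 2028).

22:00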